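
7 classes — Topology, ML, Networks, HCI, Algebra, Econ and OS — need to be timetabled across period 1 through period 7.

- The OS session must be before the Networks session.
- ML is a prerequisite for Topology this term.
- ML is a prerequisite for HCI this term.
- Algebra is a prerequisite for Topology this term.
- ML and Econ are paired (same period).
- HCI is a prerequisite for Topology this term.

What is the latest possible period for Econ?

Econ must be in the same period as ML, which can't be after period 5, so Econ is at most period 5.
Econ at period 5 is achievable: HCI=period 6, Algebra=period 1, Econ=period 5, Topology=period 7, ML=period 5, OS=period 1, Networks=period 2.

period 5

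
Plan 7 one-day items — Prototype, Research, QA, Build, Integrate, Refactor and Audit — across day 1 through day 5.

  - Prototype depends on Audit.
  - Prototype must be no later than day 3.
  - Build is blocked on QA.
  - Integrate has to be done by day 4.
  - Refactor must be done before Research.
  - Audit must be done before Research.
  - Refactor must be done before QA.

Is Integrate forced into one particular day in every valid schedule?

No

Integrate can be day 1 (e.g. Refactor in day 1; Audit in day 1; Integrate in day 1; Prototype in day 2; Build in day 3; QA in day 2; Research in day 2) or day 2 (e.g. Integrate=day 2; QA=day 2; Refactor=day 1; Audit=day 1; Research=day 2; Build=day 3; Prototype=day 2).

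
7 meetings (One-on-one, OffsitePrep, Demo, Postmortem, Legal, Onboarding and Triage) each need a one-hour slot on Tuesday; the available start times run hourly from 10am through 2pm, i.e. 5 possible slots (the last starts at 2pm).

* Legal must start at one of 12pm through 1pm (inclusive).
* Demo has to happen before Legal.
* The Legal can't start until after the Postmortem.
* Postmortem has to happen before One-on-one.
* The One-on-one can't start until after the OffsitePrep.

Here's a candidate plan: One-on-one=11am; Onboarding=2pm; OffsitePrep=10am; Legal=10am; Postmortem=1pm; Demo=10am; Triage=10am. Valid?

Demo has to happen before Legal — violated.
The One-on-one can't start until after the OffsitePrep — holds.
Postmortem has to happen before One-on-one — violated.
Legal must start at one of 12pm through 1pm (inclusive) — violated.
The Legal can't start until after the Postmortem — violated.

Invalid. The Legal can't start until after the Postmortem.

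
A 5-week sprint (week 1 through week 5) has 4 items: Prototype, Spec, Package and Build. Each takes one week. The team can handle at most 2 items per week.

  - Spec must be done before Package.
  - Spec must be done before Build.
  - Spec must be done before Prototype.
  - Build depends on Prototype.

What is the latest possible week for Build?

week 5

Precedence pushes Build to at least week 3.
Build at week 5 is achievable: Spec in week 1, Prototype in week 2, Build in week 5, Package in week 2.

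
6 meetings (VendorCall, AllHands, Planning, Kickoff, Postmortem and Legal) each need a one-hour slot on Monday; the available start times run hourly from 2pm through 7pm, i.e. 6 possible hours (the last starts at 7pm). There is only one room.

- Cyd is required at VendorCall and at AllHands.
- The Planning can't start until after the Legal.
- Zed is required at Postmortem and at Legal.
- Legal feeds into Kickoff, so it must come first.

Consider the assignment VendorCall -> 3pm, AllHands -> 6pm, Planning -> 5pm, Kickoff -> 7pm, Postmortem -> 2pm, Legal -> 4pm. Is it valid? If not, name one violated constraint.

Yes, all constraints hold

Legal feeds into Kickoff, so it must come first — holds.
There is only one room — holds.
Zed is required at Postmortem and at Legal — holds.
The Planning can't start until after the Legal — holds.
Cyd is required at VendorCall and at AllHands — holds.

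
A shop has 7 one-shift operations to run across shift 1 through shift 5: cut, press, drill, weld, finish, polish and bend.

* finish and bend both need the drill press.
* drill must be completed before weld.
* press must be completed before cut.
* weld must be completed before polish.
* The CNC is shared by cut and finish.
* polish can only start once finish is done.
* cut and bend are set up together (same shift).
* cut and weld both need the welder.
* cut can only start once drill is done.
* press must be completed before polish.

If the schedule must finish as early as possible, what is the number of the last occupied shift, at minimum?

The precedence chain requires at least 3 distinct shifts.
3 works (last occupied shift: shift 3): for example bend -> shift 3; drill -> shift 1; cut -> shift 3; press -> shift 1; weld -> shift 2; polish -> shift 3; finish -> shift 1.

3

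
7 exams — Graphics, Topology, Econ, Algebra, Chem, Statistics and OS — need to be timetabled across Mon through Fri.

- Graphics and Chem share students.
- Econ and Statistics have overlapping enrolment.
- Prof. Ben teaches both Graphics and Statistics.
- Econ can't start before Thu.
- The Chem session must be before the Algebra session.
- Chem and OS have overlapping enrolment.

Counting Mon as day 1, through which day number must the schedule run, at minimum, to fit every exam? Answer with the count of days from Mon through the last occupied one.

The precedence chain requires at least 2 distinct days.
Econ can't be placed before Thu — that is day 4 counting from Mon — so the schedule must run through at least 4 days.
4 works (last occupied day: Thu): for example Graphics -> Tue; Topology -> Mon; OS -> Tue; Algebra -> Tue; Chem -> Mon; Econ -> Thu; Statistics -> Mon.

4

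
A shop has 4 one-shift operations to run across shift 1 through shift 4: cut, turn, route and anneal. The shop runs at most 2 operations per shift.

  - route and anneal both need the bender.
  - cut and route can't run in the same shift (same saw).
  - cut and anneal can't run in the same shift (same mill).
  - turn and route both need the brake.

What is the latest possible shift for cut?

shift 4

cut at shift 4 is achievable: anneal=shift 1; cut=shift 4; turn=shift 1; route=shift 2.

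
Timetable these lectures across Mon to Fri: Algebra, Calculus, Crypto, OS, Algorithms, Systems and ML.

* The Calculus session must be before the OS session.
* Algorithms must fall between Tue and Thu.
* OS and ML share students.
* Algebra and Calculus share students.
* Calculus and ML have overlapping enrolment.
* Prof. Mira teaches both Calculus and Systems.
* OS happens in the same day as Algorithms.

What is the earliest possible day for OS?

Precedence pushes OS to at least Tue; OS must be in the same day as Algorithms, which can't be after Thu, so OS is at most Thu.
OS at Tue is achievable: Algorithms in Tue, ML in Wed, Crypto in Mon, Calculus in Mon, OS in Tue, Systems in Tue, Algebra in Tue.

Tue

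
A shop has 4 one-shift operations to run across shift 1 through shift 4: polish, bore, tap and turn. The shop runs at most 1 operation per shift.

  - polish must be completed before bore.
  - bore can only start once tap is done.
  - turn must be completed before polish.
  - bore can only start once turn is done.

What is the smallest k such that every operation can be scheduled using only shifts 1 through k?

4 shifts

The precedence chain requires at least 3 distinct shifts.
With at most 1 per shift and 4 operations, at least 4 shifts are needed.
4 works (last occupied shift: shift 4): for example tap -> shift 3; polish -> shift 2; turn -> shift 1; bore -> shift 4.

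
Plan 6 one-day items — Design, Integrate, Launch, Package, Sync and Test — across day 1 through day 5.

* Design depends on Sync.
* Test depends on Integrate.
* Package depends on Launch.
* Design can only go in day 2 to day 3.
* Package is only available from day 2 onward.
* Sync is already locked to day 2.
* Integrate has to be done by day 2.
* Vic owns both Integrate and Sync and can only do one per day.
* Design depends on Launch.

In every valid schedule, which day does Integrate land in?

Integrate's window is day 1–day 2.
Sync is fixed at day 2, and Integrate can't share a day with Sync.
So Integrate must be day 1.

day 1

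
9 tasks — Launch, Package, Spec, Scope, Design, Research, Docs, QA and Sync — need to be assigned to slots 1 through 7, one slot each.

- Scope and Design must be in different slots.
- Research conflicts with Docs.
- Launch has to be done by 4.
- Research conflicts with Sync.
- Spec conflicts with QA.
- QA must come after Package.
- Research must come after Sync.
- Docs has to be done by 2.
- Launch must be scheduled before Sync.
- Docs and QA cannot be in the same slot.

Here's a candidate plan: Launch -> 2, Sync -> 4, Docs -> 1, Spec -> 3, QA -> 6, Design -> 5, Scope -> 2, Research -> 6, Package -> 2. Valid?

Valid

Research conflicts with Sync — holds.
Docs and QA cannot be in the same slot — holds.
Spec conflicts with QA — holds.
Research must come after Sync — holds.
Launch has to be done by 4 — holds.
Launch must be scheduled before Sync — holds.
Scope and Design must be in different slots — holds.
Docs has to be done by 2 — holds.
Research conflicts with Docs — holds.
QA must come after Package — holds.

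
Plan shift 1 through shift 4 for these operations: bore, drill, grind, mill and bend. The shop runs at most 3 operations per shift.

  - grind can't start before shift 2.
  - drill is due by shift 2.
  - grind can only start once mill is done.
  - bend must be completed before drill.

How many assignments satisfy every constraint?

Splitting on bore: it can be shift 1 (6), shift 2 (6), shift 3 (6), shift 4 (6). Listing each branch's schedules as (drill, grind, mill, bend) by shift number:
bore=shift 1: (2,2,1,1) (2,3,1,1) (2,3,2,1) (2,4,1,1) (2,4,2,1) (2,4,3,1) — 6.
bore=shift 2: (2,2,1,1) (2,3,1,1) (2,3,2,1) (2,4,1,1) (2,4,2,1) (2,4,3,1) — 6.
bore=shift 3: (2,2,1,1) (2,3,1,1) (2,3,2,1) (2,4,1,1) (2,4,2,1) (2,4,3,1) — 6.
bore=shift 4: (2,2,1,1) (2,3,1,1) (2,3,2,1) (2,4,1,1) (2,4,2,1) (2,4,3,1) — 6.
Summing: 6 + 6 + 6 + 6 = 24.

24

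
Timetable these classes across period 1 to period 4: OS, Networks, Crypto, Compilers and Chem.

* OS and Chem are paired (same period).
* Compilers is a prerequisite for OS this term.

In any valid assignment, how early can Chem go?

Chem must be in the same period as OS, which can't be before period 2, so Chem is at least period 2.
Chem at period 2 is achievable: Chem=period 2; OS=period 2; Crypto=period 1; Networks=period 1; Compilers=period 1.

period 2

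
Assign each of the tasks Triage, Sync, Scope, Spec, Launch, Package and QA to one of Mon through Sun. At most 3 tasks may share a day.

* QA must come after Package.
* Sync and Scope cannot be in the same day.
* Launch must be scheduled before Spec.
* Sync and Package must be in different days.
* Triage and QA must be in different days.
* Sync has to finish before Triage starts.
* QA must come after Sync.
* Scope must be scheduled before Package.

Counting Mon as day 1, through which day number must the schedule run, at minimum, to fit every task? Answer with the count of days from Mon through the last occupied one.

The precedence chain requires at least 3 distinct days.
With at most 3 per day and 7 tasks, at least 3 days are needed.
Could 3 days be enough, i.e. nothing placed later than Wed? No: QA must come after Package (at Mon or later) → {Tue, Wed}; Package must come before QA (at Wed or earlier) → {Mon, Tue}; Sync must come before QA (at Wed or earlier) → {Mon, Tue}; Package must come after Scope (at Mon or later) → {Tue}; Scope must come before Package (at Tue or earlier) → {Mon}; Sync can't share with Scope (Mon) → {Tue}; Package can't share with Sync (Tue) → nothing is left.
So 3 days is not enough.
4 works (last occupied day: Thu): for example Triage in Tue, Scope in Tue, Launch in Mon, Spec in Tue, Package in Wed, Sync in Mon, QA in Thu.

4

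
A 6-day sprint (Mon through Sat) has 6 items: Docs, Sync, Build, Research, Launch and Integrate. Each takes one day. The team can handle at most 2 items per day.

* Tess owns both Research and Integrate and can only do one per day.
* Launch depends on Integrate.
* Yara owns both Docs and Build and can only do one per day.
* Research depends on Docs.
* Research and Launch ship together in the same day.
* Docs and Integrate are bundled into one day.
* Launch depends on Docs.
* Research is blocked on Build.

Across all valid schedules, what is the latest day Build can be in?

Fri

Downstream work caps Build at Fri.
Build at Fri is achievable: Launch -> Sat; Build -> Fri; Sync -> Tue; Docs -> Mon; Integrate -> Mon; Research -> Sat.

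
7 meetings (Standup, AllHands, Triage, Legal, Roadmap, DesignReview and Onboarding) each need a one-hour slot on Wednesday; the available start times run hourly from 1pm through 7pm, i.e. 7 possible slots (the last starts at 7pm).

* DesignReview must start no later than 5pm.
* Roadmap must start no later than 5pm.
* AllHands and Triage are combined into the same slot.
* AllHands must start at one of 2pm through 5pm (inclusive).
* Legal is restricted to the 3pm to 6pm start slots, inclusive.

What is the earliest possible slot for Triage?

Triage must be in the same slot as AllHands, which can't be before 2pm, so Triage is at least 2pm; Triage must be in the same slot as AllHands, which can't be after 5pm, so Triage is at most 5pm.
Triage at 2pm is achievable: Legal in 3pm, AllHands in 2pm, Triage in 2pm, Standup in 1pm, Roadmap in 1pm, DesignReview in 1pm, Onboarding in 1pm.

2pm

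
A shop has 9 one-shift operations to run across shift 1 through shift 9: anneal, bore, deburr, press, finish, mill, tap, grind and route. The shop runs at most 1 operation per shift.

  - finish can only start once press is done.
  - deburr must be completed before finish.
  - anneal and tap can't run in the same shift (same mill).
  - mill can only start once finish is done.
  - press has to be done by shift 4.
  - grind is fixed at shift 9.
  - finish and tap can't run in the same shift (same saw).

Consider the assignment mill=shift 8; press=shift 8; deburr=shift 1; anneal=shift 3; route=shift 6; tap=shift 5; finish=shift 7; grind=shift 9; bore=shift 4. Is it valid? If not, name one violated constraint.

The shop runs at most 1 operation per shift — violated.
anneal and tap can't run in the same shift (same mill) — holds.
finish can only start once press is done — violated.
grind is fixed at shift 9 — holds.
finish and tap can't run in the same shift (same saw) — holds.
mill can only start once finish is done — holds.
deburr must be completed before finish — holds.
press has to be done by shift 4 — violated.

Invalid. press has to be done by shift 4.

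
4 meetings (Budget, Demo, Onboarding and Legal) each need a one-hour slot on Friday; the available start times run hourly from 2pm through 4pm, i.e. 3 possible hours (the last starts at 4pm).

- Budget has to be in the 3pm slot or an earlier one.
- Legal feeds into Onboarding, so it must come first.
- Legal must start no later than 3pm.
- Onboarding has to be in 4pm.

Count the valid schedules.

12

Splitting on Budget: it can be 2pm (6), 3pm (6). Listing each branch's schedules as (Demo, Onboarding, Legal):
Budget=2pm: (2pm,4pm,2pm) (2pm,4pm,3pm) (3pm,4pm,2pm) (3pm,4pm,3pm) (4pm,4pm,2pm) (4pm,4pm,3pm) — 6.
Budget=3pm: (2pm,4pm,2pm) (2pm,4pm,3pm) (3pm,4pm,2pm) (3pm,4pm,3pm) (4pm,4pm,2pm) (4pm,4pm,3pm) — 6.
Summing: 6 + 6 = 12.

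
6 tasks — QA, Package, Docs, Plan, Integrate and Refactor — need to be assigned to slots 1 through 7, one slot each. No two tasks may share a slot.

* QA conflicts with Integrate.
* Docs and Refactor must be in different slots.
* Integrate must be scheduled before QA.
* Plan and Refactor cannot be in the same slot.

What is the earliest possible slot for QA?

Precedence pushes QA to at least 2.
QA at 2 is achievable: QA=2; Plan=5; Package=3; Docs=4; Refactor=6; Integrate=1.

2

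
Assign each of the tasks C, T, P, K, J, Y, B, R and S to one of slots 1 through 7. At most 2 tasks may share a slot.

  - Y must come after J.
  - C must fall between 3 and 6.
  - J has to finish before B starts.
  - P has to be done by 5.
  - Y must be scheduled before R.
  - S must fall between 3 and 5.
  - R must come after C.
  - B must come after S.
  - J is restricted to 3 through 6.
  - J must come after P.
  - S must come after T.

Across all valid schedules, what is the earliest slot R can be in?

Precedence pushes R to at least 5.
R at 5 is achievable: K=2; P=1; R=5; Y=4; J=3; T=1; B=5; S=3; C=4.

5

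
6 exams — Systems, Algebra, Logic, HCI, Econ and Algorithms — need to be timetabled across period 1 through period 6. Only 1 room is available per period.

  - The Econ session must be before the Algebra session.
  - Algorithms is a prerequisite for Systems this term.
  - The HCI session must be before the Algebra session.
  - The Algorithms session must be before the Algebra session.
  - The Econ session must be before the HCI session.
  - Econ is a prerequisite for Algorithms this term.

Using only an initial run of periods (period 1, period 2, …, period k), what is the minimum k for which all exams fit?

The precedence chain requires at least 3 distinct periods.
With at most 1 per period and 6 exams, at least 6 periods are needed.
6 works (last occupied period: period 6): for example Algorithms=period 2; Algebra=period 4; Econ=period 1; HCI=period 3; Logic=period 6; Systems=period 5.

6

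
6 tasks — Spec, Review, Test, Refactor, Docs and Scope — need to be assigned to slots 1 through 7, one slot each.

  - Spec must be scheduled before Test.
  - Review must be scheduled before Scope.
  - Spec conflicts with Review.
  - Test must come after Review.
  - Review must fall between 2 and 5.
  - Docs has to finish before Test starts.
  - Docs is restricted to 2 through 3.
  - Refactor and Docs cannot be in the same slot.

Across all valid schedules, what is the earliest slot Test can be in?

3

Precedence pushes Test to at least 3.
Test at 3 is achievable: Refactor=1, Review=2, Spec=1, Test=3, Scope=3, Docs=2.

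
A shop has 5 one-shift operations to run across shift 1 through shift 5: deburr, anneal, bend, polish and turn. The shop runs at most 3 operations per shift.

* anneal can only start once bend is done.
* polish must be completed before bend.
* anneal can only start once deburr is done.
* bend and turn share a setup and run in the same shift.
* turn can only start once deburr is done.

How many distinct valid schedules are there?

20

Splitting on deburr: it can be shift 1 (10), shift 2 (7), shift 3 (3). Listing each branch's schedules as (anneal, bend, polish, turn) by shift number:
deburr=shift 1: (3,2,1,2) (4,2,1,2) (4,3,1,3) (4,3,2,3) (5,2,1,2) (5,3,1,3) (5,3,2,3) (5,4,1,4) (5,4,2,4) (5,4,3,4) — 10.
deburr=shift 2: (4,3,1,3) (4,3,2,3) (5,3,1,3) (5,3,2,3) (5,4,1,4) (5,4,2,4) (5,4,3,4) — 7.
deburr=shift 3: (5,4,1,4) (5,4,2,4) (5,4,3,4) — 3.
Summing: 10 + 7 + 3 = 20.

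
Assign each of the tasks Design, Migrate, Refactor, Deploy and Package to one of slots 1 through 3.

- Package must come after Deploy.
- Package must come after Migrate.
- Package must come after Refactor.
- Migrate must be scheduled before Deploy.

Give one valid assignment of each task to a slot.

Refactor in 1, Deploy in 2, Design in 1, Migrate in 1, Package in 3

Checking: Refactor(1) before Package(3); Deploy(2) before Package(3); Migrate(1) before Deploy(2); Migrate(1) before Package(3).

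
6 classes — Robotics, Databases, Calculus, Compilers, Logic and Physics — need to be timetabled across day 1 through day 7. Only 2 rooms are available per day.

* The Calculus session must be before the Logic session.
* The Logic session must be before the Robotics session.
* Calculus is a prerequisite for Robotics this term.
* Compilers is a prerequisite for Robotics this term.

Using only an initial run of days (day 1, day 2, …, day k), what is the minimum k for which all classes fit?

3

The precedence chain requires at least 3 distinct days.
With at most 2 per day and 6 classes, at least 3 days are needed.
3 works (last occupied day: day 3): for example Physics in day 3; Calculus in day 1; Logic in day 2; Databases in day 2; Compilers in day 1; Robotics in day 3.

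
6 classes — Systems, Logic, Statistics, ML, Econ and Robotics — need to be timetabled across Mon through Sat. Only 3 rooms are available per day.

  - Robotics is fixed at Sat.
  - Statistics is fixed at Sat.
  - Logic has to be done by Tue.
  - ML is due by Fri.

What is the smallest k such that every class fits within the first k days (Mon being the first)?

6

With at most 3 per day and 6 classes, at least 2 days are needed.
Statistics can't be placed before Sat — that is day 6 counting from Mon — so the schedule must run through at least 6 days.
6 works (last occupied day: Sat): for example Statistics -> Sat, Econ -> Tue, Systems -> Mon, Robotics -> Sat, ML -> Mon, Logic -> Mon.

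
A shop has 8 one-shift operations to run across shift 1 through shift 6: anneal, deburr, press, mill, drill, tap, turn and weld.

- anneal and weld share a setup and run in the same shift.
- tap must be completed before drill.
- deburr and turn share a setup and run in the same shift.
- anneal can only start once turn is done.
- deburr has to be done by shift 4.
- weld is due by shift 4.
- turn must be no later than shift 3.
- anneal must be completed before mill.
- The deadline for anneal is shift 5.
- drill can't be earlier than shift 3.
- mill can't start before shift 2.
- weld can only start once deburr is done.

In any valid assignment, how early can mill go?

shift 3

Mill is available from shift 2; precedence pushes mill to at least shift 3.
mill at shift 3 is achievable: press=shift 1; anneal=shift 2; drill=shift 3; weld=shift 2; deburr=shift 1; turn=shift 1; mill=shift 3; tap=shift 1.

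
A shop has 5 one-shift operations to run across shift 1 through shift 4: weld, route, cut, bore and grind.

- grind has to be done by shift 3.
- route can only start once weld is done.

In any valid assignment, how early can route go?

Precedence pushes route to at least shift 2.
route at shift 2 is achievable: bore -> shift 1, route -> shift 2, cut -> shift 1, weld -> shift 1, grind -> shift 1.

shift 2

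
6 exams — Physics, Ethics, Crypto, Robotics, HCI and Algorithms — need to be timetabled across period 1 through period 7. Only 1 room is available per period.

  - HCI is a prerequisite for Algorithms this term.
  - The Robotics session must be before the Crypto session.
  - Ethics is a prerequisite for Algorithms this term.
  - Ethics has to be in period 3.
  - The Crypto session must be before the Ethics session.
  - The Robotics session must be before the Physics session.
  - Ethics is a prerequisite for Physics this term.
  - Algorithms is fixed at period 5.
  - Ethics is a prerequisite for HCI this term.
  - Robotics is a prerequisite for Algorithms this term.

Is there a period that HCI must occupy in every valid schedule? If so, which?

period 4

Ethics is fixed at period 3 and must come before HCI, so HCI is at least period 4.
Algorithms is fixed at period 5 and must come after HCI, so HCI is at most period 4.
So HCI must be period 4.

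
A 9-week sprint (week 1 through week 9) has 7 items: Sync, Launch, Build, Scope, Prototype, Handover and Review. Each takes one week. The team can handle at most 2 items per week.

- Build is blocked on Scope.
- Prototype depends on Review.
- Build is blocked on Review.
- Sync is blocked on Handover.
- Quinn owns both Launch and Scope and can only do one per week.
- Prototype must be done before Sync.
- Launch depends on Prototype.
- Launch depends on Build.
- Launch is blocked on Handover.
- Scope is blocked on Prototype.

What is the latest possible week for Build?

Precedence pushes Build to at least week 4; downstream work caps Build at week 8.
Build at week 8 is achievable: Launch in week 9, Review in week 1, Prototype in week 2, Sync in week 3, Handover in week 1, Scope in week 3, Build in week 8.

week 8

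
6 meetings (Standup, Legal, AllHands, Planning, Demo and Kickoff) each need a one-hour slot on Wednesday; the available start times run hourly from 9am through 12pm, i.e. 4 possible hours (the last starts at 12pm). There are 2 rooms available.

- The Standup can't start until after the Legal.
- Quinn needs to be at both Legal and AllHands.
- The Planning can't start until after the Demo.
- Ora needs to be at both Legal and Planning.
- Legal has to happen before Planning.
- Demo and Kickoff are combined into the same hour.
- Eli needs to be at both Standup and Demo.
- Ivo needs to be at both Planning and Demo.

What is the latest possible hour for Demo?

Downstream work caps Demo at 11am.
Demo at 11am is achievable: AllHands in 10am; Legal in 9am; Standup in 10am; Demo in 11am; Planning in 12pm; Kickoff in 11am.

11am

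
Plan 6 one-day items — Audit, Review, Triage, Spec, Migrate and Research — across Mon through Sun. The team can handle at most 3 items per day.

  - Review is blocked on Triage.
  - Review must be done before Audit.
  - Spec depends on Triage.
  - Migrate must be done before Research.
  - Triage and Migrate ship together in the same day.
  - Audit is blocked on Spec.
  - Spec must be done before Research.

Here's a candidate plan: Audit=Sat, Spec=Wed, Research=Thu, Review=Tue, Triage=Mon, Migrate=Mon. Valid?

Yes, all constraints hold

Migrate must be done before Research — holds.
Review must be done before Audit — holds.
Review is blocked on Triage — holds.
Spec must be done before Research — holds.
Spec depends on Triage — holds.
The team can handle at most 3 items per day — holds.
Audit is blocked on Spec — holds.
Triage and Migrate ship together in the same day — holds.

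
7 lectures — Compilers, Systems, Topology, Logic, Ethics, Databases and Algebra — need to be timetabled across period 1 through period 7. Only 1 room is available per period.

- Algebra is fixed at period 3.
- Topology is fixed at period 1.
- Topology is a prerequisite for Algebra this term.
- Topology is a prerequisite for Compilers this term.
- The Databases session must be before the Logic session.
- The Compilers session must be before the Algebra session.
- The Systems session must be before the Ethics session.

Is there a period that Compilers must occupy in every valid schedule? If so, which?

Topology is fixed at period 1 and must come before Compilers, so Compilers is at least period 2.
Algebra is fixed at period 3 and must come after Compilers, so Compilers is at most period 2.
So Compilers must be period 2.

period 2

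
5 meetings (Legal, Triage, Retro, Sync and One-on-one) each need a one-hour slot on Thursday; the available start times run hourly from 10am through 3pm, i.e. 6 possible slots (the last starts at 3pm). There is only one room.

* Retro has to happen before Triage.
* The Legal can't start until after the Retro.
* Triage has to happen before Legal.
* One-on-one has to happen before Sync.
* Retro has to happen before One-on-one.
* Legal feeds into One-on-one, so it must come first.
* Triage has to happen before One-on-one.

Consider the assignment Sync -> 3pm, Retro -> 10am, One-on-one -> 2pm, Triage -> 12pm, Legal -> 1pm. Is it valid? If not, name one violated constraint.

Yes

Legal feeds into One-on-one, so it must come first — holds.
The Legal can't start until after the Retro — holds.
One-on-one has to happen before Sync — holds.
Triage has to happen before Legal — holds.
Retro has to happen before One-on-one — holds.
Retro has to happen before Triage — holds.
There is only one room — holds.
Triage has to happen before One-on-one — holds.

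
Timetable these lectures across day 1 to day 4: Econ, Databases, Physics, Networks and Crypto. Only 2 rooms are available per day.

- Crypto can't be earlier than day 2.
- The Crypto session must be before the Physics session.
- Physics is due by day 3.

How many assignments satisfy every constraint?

42

Splitting on Econ: it can be day 1 (13), day 2 (8), day 3 (8), day 4 (13). Listing each branch's schedules as (Databases, Physics, Networks, Crypto) by day number:
Econ=day 1: (1,3,2,2) (1,3,3,2) (1,3,4,2) (2,3,1,2) (2,3,3,2) (2,3,4,2) (3,3,1,2) (3,3,2,2) (3,3,4,2) (4,3,1,2) (4,3,2,2) (4,3,3,2) (4,3,4,2) — 13.
Econ=day 2: (1,3,1,2) (1,3,3,2) (1,3,4,2) (3,3,1,2) (3,3,4,2) (4,3,1,2) (4,3,3,2) (4,3,4,2) — 8.
Econ=day 3: (1,3,1,2) (1,3,2,2) (1,3,4,2) (2,3,1,2) (2,3,4,2) (4,3,1,2) (4,3,2,2) (4,3,4,2) — 8.
Econ=day 4: (1,3,1,2) (1,3,2,2) (1,3,3,2) (1,3,4,2) (2,3,1,2) (2,3,3,2) (2,3,4,2) (3,3,1,2) (3,3,2,2) (3,3,4,2) (4,3,1,2) (4,3,2,2) (4,3,3,2) — 13.
Summing: 13 + 8 + 8 + 13 = 42.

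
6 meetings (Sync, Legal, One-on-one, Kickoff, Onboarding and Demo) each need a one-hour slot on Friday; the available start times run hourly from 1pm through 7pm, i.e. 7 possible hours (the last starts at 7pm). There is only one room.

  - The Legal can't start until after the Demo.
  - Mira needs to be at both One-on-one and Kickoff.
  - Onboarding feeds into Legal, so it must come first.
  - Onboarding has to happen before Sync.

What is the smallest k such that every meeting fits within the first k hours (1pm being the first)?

The precedence chain requires at least 2 distinct hours.
With at most 1 per hour and 6 meetings, at least 6 hours are needed.
6 works (last occupied hour: 6pm): for example One-on-one -> 5pm; Sync -> 4pm; Demo -> 2pm; Legal -> 3pm; Onboarding -> 1pm; Kickoff -> 6pm.

6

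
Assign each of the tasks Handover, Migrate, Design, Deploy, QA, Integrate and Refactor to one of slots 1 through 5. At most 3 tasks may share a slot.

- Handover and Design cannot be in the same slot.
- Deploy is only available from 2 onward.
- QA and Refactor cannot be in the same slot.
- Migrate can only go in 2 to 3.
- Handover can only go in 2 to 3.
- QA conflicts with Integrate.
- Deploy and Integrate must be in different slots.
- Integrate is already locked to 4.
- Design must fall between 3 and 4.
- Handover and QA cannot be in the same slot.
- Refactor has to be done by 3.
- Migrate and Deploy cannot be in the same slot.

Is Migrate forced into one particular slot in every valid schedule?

Migrate can be 2 (e.g. Migrate in 2; Deploy in 3; Integrate in 4; Refactor in 1; Handover in 2; QA in 3; Design in 3) or 3 (e.g. Deploy -> 2; QA -> 3; Integrate -> 4; Handover -> 2; Migrate -> 3; Design -> 3; Refactor -> 1).

No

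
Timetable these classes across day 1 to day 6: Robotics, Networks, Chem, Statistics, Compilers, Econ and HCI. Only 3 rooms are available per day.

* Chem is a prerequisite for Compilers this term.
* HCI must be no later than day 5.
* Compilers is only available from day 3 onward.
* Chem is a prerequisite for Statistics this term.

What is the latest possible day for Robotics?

day 6

Robotics at day 6 is achievable: Robotics -> day 6; Compilers -> day 3; Econ -> day 2; HCI -> day 1; Chem -> day 1; Statistics -> day 2; Networks -> day 1.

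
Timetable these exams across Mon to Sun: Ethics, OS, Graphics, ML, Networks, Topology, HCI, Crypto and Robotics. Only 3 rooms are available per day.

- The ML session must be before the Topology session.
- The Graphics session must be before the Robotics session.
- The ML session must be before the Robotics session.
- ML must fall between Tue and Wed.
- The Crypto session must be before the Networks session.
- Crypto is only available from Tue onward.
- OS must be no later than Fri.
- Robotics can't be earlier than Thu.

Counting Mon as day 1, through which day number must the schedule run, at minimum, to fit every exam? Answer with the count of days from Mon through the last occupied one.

The precedence chain requires at least 2 distinct days.
With at most 3 per day and 9 exams, at least 3 days are needed.
Robotics can't be placed before Thu — that is day 4 counting from Mon — so the schedule must run through at least 4 days.
4 works (last occupied day: Thu): for example Robotics=Thu; HCI=Tue; OS=Mon; ML=Tue; Crypto=Tue; Ethics=Mon; Networks=Wed; Graphics=Mon; Topology=Wed.

4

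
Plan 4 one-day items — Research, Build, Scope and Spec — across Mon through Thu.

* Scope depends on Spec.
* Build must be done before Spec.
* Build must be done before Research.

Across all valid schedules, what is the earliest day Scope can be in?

Precedence pushes Scope to at least Wed.
Scope at Wed is achievable: Research=Tue; Build=Mon; Scope=Wed; Spec=Tue.

Wed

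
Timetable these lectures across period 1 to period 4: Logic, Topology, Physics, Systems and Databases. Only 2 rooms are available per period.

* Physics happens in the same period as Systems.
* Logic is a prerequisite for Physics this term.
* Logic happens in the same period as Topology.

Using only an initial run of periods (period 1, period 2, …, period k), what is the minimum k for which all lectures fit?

3

The precedence chain requires at least 2 distinct periods.
With at most 2 per period and 5 lectures, at least 3 periods are needed.
3 works (last occupied period: period 3): for example Logic -> period 1, Databases -> period 3, Systems -> period 2, Topology -> period 1, Physics -> period 2.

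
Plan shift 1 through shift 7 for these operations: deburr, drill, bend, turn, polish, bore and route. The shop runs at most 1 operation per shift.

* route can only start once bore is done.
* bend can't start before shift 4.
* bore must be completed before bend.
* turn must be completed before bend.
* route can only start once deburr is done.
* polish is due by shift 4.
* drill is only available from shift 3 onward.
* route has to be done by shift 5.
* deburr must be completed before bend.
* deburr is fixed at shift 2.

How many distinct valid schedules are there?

Splitting on drill: it can be shift 3 (2), shift 4 (2), shift 5 (3), shift 6 (9), shift 7 (9). Listing each branch's schedules as (deburr, bend, turn, polish, bore, route) by shift number:
drill=shift 3: (2,7,6,1,4,5) (2,7,6,4,1,5) — 2.
drill=shift 4: (2,7,6,1,3,5) (2,7,6,3,1,5) — 2.
drill=shift 5: (2,7,6,1,3,4) (2,7,6,3,1,4) (2,7,6,4,1,3) — 3.
drill=shift 6: (2,7,1,3,4,5) (2,7,1,4,3,5) (2,7,3,1,4,5) (2,7,3,4,1,5) (2,7,4,1,3,5) (2,7,4,3,1,5) (2,7,5,1,3,4) (2,7,5,3,1,4) (2,7,5,4,1,3) — 9.
drill=shift 7: (2,6,1,3,4,5) (2,6,1,4,3,5) (2,6,3,1,4,5) (2,6,3,4,1,5) (2,6,4,1,3,5) (2,6,4,3,1,5) (2,6,5,1,3,4) (2,6,5,3,1,4) (2,6,5,4,1,3) — 9.
Summing: 2 + 2 + 3 + 9 + 9 = 25.

25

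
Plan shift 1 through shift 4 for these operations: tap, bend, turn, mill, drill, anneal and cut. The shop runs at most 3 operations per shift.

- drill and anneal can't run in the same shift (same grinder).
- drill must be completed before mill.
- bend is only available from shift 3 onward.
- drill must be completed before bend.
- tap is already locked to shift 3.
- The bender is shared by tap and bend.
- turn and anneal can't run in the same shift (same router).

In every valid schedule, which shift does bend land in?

shift 4

bend's window is shift 3–shift 4.
tap is fixed at shift 3, and bend can't share a shift with tap.
So bend must be shift 4.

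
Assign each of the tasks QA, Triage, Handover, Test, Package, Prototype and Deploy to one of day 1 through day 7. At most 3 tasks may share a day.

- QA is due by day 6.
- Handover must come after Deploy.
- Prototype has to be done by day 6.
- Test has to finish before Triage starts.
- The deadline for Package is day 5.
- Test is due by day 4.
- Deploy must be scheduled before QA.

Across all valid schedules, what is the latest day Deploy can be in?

day 5

Downstream work caps Deploy at day 5.
Deploy at day 5 is achievable: Package in day 1; Handover in day 6; Test in day 1; Triage in day 2; Prototype in day 1; QA in day 6; Deploy in day 5.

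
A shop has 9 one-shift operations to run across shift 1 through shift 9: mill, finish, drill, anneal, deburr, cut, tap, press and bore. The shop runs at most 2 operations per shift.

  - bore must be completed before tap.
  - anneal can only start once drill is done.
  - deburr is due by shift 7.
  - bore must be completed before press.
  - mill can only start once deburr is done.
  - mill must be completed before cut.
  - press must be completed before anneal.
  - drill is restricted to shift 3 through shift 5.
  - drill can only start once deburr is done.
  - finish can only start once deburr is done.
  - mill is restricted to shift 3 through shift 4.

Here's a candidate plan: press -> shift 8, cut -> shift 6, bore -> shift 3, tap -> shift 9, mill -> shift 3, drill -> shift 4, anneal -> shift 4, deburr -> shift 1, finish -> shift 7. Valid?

mill is restricted to shift 3 through shift 4 — holds.
mill must be completed before cut — holds.
The shop runs at most 2 operations per shift — holds.
press must be completed before anneal — violated.
mill can only start once deburr is done — holds.
drill can only start once deburr is done — holds.
finish can only start once deburr is done — holds.
drill is restricted to shift 3 through shift 5 — holds.
bore must be completed before press — holds.
bore must be completed before tap — holds.
deburr is due by shift 7 — holds.
anneal can only start once drill is done — violated.

No. press must be completed before anneal is not satisfied.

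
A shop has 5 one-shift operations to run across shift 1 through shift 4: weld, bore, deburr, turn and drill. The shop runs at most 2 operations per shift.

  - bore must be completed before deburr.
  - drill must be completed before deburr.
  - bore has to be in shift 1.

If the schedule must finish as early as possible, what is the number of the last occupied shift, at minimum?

The precedence chain requires at least 2 distinct shifts.
With at most 2 per shift and 5 operations, at least 3 shifts are needed.
3 works (last occupied shift: shift 3): for example turn -> shift 3, weld -> shift 2, drill -> shift 1, deburr -> shift 2, bore -> shift 1.

shift 3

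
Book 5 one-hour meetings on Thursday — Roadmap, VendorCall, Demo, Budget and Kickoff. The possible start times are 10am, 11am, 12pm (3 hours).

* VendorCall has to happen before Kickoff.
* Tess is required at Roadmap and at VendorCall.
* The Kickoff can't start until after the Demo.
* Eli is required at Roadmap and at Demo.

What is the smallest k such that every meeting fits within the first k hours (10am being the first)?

2

The precedence chain requires at least 2 distinct hours.
2 works (last occupied hour: 11am): for example Budget=10am, Demo=10am, Roadmap=11am, VendorCall=10am, Kickoff=11am.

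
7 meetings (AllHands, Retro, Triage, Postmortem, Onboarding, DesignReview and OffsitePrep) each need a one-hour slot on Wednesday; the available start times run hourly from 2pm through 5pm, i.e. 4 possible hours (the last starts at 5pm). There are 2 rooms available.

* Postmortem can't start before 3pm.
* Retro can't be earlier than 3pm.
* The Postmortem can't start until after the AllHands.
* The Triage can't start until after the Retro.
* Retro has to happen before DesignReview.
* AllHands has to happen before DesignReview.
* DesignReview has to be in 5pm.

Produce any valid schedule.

Triage=4pm, Postmortem=3pm, Onboarding=2pm, Retro=3pm, OffsitePrep=4pm, AllHands=2pm, DesignReview=5pm

Checking: Retro(3pm) before Triage(4pm); AllHands(2pm) before DesignReview(5pm); Retro(3pm) before DesignReview(5pm); AllHands(2pm) before Postmortem(3pm); Retro=3pm in [3pm,5pm]; DesignReview=5pm in [5pm,5pm]; Postmortem=3pm in [3pm,5pm]; max 2 per hour (cap 2).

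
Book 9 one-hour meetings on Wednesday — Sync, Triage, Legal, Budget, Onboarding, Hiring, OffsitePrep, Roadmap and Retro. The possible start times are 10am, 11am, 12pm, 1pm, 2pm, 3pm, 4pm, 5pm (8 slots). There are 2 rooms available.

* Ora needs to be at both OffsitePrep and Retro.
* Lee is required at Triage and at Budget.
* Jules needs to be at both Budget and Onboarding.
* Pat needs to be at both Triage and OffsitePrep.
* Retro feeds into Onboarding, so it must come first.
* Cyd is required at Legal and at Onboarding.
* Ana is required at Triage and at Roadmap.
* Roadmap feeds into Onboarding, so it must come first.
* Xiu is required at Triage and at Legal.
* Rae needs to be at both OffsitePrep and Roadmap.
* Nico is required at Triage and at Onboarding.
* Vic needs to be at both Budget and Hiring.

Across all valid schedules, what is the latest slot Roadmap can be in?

4pm

Downstream work caps Roadmap at 4pm.
Roadmap at 4pm is achievable: OffsitePrep in 1pm, Triage in 11am, Retro in 10am, Budget in 12pm, Legal in 12pm, Sync in 10am, Hiring in 11am, Roadmap in 4pm, Onboarding in 5pm.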